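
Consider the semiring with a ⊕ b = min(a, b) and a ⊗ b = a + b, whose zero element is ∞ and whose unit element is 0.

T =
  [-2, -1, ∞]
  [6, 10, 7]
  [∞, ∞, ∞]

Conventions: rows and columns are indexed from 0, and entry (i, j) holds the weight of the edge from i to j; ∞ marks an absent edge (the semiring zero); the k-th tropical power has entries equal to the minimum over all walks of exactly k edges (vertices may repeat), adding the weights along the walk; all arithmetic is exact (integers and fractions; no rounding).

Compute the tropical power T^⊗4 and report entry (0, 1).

T^⊗2:
  [-4, -3, 6]
  [4, 5, 17]
  [∞, ∞, ∞]
T^⊗3:
  [-6, -5, 4]
  [2, 3, 12]
  [∞, ∞, ∞]
T^⊗4:
  [-8, -7, 2]
  [0, 1, 10]
  [∞, ∞, ∞]
Key observation: the optimum is the walk 0->0->0->0->1, with weight (-2) + (-2) + (-2) + (-1) = -7.
Optimal value attained by: walk 0->0->0->0->1.
Answer: (T^⊗4)[0][1] = -7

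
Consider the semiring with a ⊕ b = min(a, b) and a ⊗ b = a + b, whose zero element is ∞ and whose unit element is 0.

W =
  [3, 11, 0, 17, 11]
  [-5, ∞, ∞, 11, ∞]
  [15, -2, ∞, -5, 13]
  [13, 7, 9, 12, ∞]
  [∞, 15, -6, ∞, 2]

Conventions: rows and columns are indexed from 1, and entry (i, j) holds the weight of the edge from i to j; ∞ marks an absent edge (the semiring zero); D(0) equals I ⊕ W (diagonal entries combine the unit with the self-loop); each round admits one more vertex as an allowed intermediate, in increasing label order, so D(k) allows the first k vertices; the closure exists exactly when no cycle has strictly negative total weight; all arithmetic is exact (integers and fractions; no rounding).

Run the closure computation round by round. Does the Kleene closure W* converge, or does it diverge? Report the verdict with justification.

D(0):
  [0, 11, 0, 17, 11]
  [-5, 0, ∞, 11, ∞]
  [15, -2, 0, -5, 13]
  [13, 7, 9, 0, ∞]
  [∞, 15, -6, ∞, 0]
D(1):
  [0, 11, 0, 17, 11]
  [-5, 0, -5, 11, 6]
  [15, -2, 0, -5, 13]
  [13, 7, 9, 0, 24]
  [∞, 15, -6, ∞, 0]
Detection: at round 2, diagonal entry (3, 3) turns strictly negative.
Key observation: the cycle 3->2->1->3 has total weight (-2) + (-5) + 0, which is strictly negative.
Answer: DIVERGES — negative cycle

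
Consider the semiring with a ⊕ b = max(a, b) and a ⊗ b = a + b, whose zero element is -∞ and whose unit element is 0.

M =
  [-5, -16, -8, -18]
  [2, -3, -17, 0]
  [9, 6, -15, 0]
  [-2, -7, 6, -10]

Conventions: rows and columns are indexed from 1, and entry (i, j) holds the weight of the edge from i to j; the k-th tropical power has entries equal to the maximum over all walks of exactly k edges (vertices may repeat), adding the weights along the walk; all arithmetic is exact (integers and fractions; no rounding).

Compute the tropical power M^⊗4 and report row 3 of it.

M^⊗2:
  [1, -2, -12, -8]
  [-1, -6, 6, -3]
  [8, 3, 6, 6]
  [15, 12, -4, 6]
M^⊗3:
  [0, -5, -2, -2]
  [15, 12, 3, 6]
  [15, 12, 12, 6]
  [14, 9, 12, 12]
M^⊗4:
  [7, 4, 4, -2]
  [14, 9, 12, 12]
  [21, 18, 12, 12]
  [21, 18, 18, 12]
Answer: row 3 of M^⊗4 = [21, 18, 12, 12]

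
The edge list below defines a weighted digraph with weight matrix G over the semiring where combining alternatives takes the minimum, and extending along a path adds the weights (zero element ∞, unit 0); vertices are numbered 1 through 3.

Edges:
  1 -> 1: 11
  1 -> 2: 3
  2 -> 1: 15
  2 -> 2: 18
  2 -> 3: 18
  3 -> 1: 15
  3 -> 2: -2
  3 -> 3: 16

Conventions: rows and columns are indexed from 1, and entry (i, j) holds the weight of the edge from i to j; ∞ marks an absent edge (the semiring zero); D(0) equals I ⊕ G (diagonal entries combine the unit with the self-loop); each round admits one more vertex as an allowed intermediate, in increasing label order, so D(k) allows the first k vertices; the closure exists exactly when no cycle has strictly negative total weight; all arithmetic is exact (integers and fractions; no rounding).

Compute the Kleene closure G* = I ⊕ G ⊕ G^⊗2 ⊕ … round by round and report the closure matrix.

D(0):
  [0, 3, ∞]
  [15, 0, 18]
  [15, -2, 0]
D(1):
  [0, 3, ∞]
  [15, 0, 18]
  [15, -2, 0]
D(2):
  [0, 3, 21]
  [15, 0, 18]
  [13, -2, 0]
D(3):
  [0, 3, 21]
  [15, 0, 18]
  [13, -2, 0]
Answer: G* = [[0, 3, 21], [15, 0, 18], [13, -2, 0]]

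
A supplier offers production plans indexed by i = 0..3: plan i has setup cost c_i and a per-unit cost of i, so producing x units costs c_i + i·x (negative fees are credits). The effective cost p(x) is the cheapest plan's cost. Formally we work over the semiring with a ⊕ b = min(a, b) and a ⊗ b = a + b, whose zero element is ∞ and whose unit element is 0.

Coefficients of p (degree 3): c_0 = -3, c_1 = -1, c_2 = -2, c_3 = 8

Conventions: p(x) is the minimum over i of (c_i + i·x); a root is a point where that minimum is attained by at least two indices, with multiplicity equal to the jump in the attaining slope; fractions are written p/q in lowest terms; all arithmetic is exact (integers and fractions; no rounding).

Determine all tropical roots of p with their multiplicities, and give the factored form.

hull edge (i=0, c=-3) to (i=2, c=-2): slope 1/2, span 2
hull edge (i=2, c=-2) to (i=3, c=8): slope 10, span 1
Factored form: p(x) = 8 ⊗ (x ⊕ (-10)) ⊗ (x ⊕ (-1/2)) ⊗ (x ⊕ (-1/2))
Answer: roots = -10 (mult 1), -1/2 (mult 2)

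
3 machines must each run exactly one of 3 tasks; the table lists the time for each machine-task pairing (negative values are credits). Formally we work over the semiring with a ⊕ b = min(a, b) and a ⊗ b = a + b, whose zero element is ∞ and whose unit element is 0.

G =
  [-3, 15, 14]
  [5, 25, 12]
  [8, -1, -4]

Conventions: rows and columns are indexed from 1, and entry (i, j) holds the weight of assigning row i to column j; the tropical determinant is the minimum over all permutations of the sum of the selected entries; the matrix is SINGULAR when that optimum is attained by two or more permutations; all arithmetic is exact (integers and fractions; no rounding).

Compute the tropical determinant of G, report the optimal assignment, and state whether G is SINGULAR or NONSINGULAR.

σ = (1, 2, 3): (-3) + 25 + (-4) = 18
σ = (1, 3, 2): (-3) + 12 + (-1) = 8
σ = (2, 1, 3): 15 + 5 + (-4) = 16
σ = (2, 3, 1): 15 + 12 + 8 = 35
σ = (3, 1, 2): 14 + 5 + (-1) = 18
σ = (3, 2, 1): 14 + 25 + 8 = 47
Optimal value attained by: σ = (1, 3, 2).
Answer: det⊕(G) = 8; verdict: NONSINGULAR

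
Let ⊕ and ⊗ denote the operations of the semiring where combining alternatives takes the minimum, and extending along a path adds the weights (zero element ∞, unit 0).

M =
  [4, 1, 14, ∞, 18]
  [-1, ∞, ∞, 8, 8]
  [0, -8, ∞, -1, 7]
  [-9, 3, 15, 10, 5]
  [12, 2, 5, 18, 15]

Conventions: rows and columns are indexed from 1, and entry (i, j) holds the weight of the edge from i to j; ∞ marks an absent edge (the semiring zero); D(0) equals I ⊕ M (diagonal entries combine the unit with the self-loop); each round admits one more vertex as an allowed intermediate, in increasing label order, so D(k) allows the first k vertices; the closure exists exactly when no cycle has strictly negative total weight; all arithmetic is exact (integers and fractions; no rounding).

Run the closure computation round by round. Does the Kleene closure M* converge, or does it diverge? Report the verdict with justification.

D(0):
  [0, 1, 14, ∞, 18]
  [-1, 0, ∞, 8, 8]
  [0, -8, 0, -1, 7]
  [-9, 3, 15, 0, 5]
  [12, 2, 5, 18, 0]
D(1):
  [0, 1, 14, ∞, 18]
  [-1, 0, 13, 8, 8]
  [0, -8, 0, -1, 7]
  [-9, -8, 5, 0, 5]
  [12, 2, 5, 18, 0]
D(2):
  [0, 1, 14, 9, 9]
  [-1, 0, 13, 8, 8]
  [-9, -8, 0, -1, 0]
  [-9, -8, 5, 0, 0]
  [1, 2, 5, 10, 0]
D(3):
  [0, 1, 14, 9, 9]
  [-1, 0, 13, 8, 8]
  [-9, -8, 0, -1, 0]
  [-9, -8, 5, 0, 0]
  [-4, -3, 5, 4, 0]
D(4):
  [0, 1, 14, 9, 9]
  [-1, 0, 13, 8, 8]
  [-10, -9, 0, -1, -1]
  [-9, -8, 5, 0, 0]
  [-5, -4, 5, 4, 0]
D(5):
  [0, 1, 14, 9, 9]
  [-1, 0, 13, 8, 8]
  [-10, -9, 0, -1, -1]
  [-9, -8, 5, 0, 0]
  [-5, -4, 5, 4, 0]
Key observation: every diagonal entry stays at the unit through all rounds, so no improving cycle exists.
Answer: CONVERGES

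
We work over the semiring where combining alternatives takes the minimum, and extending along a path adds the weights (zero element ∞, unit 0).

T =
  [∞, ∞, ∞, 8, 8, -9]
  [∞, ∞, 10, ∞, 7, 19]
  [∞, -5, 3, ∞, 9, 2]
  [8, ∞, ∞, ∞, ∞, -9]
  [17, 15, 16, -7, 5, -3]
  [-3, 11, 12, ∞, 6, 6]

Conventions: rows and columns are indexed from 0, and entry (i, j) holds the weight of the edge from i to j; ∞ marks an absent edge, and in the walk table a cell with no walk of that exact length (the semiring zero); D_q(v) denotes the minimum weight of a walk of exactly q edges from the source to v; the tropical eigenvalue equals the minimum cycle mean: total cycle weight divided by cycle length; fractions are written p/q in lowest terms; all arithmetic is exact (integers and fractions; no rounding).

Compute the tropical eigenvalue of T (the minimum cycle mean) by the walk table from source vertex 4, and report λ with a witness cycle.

q=0: [∞, ∞, ∞, ∞, 0, ∞]
q=1: [17, 15, 16, -7, 5, -3]
q=2: [-6, 8, 9, -2, 3, -16]
q=3: [-19, -5, -4, -4, -10, -15]
q=4: [-18, -9, -3, -17, -11, -28]
q=5: [-31, -17, -16, -18, -22, -27]
q=6: [-30, -21, -15, -29, -23, -40]
Optimal cycle mean attained by: cycle 0->5->0, total (-9) + (-3), length 2.
Answer: λ = -6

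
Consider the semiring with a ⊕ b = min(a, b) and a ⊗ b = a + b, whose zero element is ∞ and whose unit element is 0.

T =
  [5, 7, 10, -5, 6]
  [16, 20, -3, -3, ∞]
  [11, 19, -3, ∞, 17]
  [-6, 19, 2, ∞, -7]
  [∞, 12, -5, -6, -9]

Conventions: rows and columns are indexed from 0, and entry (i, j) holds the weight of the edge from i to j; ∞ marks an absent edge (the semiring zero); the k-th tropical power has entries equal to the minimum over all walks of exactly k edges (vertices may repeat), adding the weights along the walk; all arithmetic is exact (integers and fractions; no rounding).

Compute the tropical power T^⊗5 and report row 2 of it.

T^⊗2:
  [-11, 12, -3, 0, -12]
  [-9, 16, -6, 11, -10]
  [8, 16, -6, 6, 8]
  [-1, 1, -12, -13, -16]
  [-12, 3, -14, -15, -18]
T^⊗3:
  [-6, -4, -17, -18, -21]
  [-4, -2, -15, -16, -19]
  [0, 13, -9, 2, -1]
  [-19, -4, -21, -22, -25]
  [-21, -6, -23, -24, -27]
T^⊗4:
  [-24, -9, -26, -27, -30]
  [-22, -7, -24, -25, -28]
  [-4, 7, -12, -7, -10]
  [-28, -13, -30, -31, -34]
  [-30, -15, -32, -33, -36]
T^⊗5:
  [-33, -18, -35, -36, -39]
  [-31, -16, -33, -34, -37]
  [-13, 2, -15, -16, -19]
  [-37, -22, -39, -40, -43]
  [-39, -24, -41, -42, -45]
Answer: row 2 of T^⊗5 = [-13, 2, -15, -16, -19]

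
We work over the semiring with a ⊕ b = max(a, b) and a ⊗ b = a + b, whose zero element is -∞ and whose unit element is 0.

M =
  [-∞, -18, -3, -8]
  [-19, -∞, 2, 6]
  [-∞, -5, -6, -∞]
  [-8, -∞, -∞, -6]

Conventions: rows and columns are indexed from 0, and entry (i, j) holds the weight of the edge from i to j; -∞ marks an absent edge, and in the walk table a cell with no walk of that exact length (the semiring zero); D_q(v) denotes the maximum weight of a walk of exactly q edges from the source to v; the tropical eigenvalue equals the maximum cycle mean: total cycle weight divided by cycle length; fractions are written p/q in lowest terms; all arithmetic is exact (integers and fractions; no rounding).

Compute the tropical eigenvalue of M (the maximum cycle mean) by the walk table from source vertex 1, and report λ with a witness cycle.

q=0: [-∞, 0, -∞, -∞]
q=1: [-19, -∞, 2, 6]
q=2: [-2, -3, -4, 0]
q=3: [-8, -9, -1, 3]
q=4: [-5, -6, -7, -3]
Optimal cycle mean attained by: cycle 1->2->1, total 2 + (-5), length 2.
Answer: λ = -3/2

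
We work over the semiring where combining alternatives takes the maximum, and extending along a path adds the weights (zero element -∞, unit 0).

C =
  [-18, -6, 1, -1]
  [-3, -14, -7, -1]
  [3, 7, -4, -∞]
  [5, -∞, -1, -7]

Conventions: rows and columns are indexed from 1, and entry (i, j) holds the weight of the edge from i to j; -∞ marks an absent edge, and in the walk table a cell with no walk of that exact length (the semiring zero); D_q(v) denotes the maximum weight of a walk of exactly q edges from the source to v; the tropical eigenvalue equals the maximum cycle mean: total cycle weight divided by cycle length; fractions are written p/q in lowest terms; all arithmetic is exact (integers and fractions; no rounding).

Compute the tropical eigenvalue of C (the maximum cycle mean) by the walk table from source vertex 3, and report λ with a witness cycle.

q=0: [-∞, -∞, 0, -∞]
q=1: [3, 7, -4, -∞]
q=2: [4, 3, 4, 6]
q=3: [11, 11, 5, 3]
q=4: [8, 12, 12, 10]
Optimal cycle mean attained by: cycle 1->3->2->4->1, total 1 + 7 + (-1) + 5, length 4.
Answer: λ = 3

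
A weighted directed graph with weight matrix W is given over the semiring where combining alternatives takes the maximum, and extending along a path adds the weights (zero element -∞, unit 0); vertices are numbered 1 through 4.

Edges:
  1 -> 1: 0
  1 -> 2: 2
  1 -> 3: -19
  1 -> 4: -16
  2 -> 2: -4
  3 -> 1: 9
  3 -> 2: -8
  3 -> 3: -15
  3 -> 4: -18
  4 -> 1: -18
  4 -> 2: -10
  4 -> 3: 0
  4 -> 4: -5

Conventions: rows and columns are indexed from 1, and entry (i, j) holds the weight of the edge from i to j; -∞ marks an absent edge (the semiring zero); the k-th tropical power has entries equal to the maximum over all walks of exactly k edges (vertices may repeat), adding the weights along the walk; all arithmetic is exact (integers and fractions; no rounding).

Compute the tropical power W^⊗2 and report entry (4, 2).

W^⊗2:
  [0, 2, -16, -16]
  [-∞, -8, -∞, -∞]
  [9, 11, -10, -7]
  [9, -8, -5, -10]
Key observation: the optimum is the walk 4->3->2, with weight 0 + (-8) = -8.
Optimal value attained by: walk 4->3->2.
Answer: (W^⊗2)[4][2] = -8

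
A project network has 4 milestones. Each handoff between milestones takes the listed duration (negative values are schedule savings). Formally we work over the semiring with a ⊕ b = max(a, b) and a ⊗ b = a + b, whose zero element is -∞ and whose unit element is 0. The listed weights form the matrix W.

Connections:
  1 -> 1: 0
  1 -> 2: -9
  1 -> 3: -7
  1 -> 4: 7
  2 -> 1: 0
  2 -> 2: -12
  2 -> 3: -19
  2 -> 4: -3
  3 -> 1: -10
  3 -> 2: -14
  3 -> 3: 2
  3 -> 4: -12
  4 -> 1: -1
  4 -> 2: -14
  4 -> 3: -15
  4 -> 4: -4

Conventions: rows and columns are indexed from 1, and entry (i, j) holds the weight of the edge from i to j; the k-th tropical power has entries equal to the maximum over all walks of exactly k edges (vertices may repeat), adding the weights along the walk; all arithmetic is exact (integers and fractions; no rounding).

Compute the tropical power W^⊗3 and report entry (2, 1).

W^⊗2:
  [6, -7, -5, 7]
  [0, -9, -7, 7]
  [-8, -12, 4, -3]
  [-1, -10, -8, 6]
W^⊗3:
  [6, -3, -1, 13]
  [6, -7, -5, 7]
  [-4, -10, 6, -1]
  [5, -8, -6, 6]
Key observation: the optimum is the walk 2->1->4->1, with weight 0 + 7 + (-1) = 6.
Optimal value attained by: walk 2->1->4->1.
Answer: (W^⊗3)[2][1] = 6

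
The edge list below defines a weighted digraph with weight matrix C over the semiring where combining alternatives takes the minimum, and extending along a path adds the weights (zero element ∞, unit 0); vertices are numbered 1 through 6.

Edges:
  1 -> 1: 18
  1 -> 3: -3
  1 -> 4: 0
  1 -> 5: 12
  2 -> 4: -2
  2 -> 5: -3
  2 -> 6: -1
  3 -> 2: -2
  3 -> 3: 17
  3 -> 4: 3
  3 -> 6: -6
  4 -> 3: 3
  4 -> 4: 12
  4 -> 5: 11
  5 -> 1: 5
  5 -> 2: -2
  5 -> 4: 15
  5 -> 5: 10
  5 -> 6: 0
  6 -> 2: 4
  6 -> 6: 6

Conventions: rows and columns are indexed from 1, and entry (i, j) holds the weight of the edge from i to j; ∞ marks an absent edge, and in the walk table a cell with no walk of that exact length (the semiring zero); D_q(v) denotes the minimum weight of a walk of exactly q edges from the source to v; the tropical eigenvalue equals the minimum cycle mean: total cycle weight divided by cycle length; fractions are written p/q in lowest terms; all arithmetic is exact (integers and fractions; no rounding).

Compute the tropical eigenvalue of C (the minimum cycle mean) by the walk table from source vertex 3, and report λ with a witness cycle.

q=0: [∞, ∞, 0, ∞, ∞, ∞]
q=1: [∞, -2, 17, 3, ∞, -6]
q=2: [∞, -2, 6, -4, -5, -3]
q=3: [0, -7, -1, -4, -5, -5]
q=4: [0, -7, -3, -9, -10, -8]
q=5: [-5, -12, -6, -9, -10, -10]
q=6: [-5, -12, -8, -14, -15, -13]
Optimal cycle mean attained by: cycle 2->5->2, total (-3) + (-2), length 2.
Answer: λ = -5/2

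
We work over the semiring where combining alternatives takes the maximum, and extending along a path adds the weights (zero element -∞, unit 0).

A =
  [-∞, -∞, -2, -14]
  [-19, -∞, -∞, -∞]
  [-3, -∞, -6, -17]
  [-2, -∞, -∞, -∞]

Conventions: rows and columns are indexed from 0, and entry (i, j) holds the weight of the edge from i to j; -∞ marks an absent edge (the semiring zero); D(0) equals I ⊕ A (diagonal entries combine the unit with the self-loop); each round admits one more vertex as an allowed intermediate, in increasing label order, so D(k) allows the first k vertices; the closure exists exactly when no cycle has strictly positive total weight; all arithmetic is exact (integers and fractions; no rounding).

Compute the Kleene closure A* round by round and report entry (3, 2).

D(0):
  [0, -∞, -2, -14]
  [-19, 0, -∞, -∞]
  [-3, -∞, 0, -17]
  [-2, -∞, -∞, 0]
D(1):
  [0, -∞, -2, -14]
  [-19, 0, -21, -33]
  [-3, -∞, 0, -17]
  [-2, -∞, -4, 0]
D(2):
  [0, -∞, -2, -14]
  [-19, 0, -21, -33]
  [-3, -∞, 0, -17]
  [-2, -∞, -4, 0]
D(3):
  [0, -∞, -2, -14]
  [-19, 0, -21, -33]
  [-3, -∞, 0, -17]
  [-2, -∞, -4, 0]
D(4):
  [0, -∞, -2, -14]
  [-19, 0, -21, -33]
  [-3, -∞, 0, -17]
  [-2, -∞, -4, 0]
Answer: A*[3][2] = -4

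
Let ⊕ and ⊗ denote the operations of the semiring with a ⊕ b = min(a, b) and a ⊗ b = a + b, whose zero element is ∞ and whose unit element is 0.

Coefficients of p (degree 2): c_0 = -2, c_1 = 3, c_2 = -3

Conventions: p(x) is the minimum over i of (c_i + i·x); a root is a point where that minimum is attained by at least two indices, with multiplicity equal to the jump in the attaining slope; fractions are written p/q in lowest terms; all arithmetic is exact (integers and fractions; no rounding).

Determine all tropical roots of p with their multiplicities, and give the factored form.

hull edge (i=0, c=-2) to (i=2, c=-3): slope -1/2, span 2
Factored form: p(x) = -3 ⊗ (x ⊕ 1/2) ⊗ (x ⊕ 1/2)
Answer: roots = 1/2 (mult 2)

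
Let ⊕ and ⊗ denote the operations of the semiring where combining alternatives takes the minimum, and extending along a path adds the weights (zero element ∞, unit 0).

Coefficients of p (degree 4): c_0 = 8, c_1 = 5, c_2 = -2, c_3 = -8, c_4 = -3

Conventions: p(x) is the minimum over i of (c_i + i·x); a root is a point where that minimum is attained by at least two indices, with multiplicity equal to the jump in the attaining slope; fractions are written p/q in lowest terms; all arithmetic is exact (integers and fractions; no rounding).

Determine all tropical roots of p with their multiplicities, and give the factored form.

hull edge (i=0, c=8) to (i=3, c=-8): slope -16/3, span 3
hull edge (i=3, c=-8) to (i=4, c=-3): slope 5, span 1
Factored form: p(x) = -3 ⊗ (x ⊕ (-5)) ⊗ (x ⊕ 16/3) ⊗ (x ⊕ 16/3) ⊗ (x ⊕ 16/3)
Answer: roots = -5 (mult 1), 16/3 (mult 3)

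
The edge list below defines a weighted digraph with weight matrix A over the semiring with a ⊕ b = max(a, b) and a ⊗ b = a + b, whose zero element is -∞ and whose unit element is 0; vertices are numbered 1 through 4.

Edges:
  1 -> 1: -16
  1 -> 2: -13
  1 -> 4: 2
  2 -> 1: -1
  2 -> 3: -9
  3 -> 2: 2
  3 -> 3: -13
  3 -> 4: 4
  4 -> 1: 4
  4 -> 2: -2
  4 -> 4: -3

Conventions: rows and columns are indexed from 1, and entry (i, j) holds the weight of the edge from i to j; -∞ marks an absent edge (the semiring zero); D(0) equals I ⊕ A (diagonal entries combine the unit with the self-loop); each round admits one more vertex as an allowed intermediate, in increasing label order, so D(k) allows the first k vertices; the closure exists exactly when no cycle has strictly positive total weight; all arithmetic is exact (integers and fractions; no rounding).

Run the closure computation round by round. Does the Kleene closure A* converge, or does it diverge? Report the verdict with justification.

D(0):
  [0, -13, -∞, 2]
  [-1, 0, -9, -∞]
  [-∞, 2, 0, 4]
  [4, -2, -∞, 0]
Detection: at round 1, diagonal entry (4, 4) turns strictly positive.
Key observation: the cycle 4->1->4 has total weight 4 + 2, which is strictly positive.
Answer: DIVERGES — positive cycle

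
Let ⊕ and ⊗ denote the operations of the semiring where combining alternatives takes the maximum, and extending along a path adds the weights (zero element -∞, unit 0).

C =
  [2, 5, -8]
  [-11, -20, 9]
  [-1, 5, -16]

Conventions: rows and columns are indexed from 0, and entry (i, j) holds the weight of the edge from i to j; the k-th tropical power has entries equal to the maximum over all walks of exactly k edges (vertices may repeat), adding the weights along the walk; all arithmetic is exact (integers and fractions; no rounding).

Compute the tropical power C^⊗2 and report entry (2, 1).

C^⊗2:
  [4, 7, 14]
  [8, 14, -7]
  [1, 4, 14]
Key observation: the optimum is the walk 2->0->1, with weight (-1) + 5 = 4.
Optimal value attained by: walk 2->0->1.
Answer: (C^⊗2)[2][1] = 4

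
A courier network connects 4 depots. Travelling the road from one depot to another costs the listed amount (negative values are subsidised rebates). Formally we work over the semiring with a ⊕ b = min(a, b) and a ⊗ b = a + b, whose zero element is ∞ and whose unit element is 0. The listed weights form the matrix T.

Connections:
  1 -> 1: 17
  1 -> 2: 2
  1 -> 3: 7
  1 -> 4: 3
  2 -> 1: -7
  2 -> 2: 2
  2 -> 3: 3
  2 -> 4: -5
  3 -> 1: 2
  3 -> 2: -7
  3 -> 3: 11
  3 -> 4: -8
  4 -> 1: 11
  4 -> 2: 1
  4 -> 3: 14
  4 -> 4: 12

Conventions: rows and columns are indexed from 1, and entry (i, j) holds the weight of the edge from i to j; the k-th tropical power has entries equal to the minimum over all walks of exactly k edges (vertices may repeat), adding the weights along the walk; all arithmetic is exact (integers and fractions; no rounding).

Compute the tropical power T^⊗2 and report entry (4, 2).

T^⊗2:
  [-5, 0, 5, -3]
  [-5, -5, 0, -5]
  [-14, -7, -4, -12]
  [-6, 3, 4, -4]
Key observation: the optimum is the walk 4->2->2, with weight 1 + 2 = 3.
Optimal value attained by: walk 4->2->2.
Answer: (T^⊗2)[4][2] = 3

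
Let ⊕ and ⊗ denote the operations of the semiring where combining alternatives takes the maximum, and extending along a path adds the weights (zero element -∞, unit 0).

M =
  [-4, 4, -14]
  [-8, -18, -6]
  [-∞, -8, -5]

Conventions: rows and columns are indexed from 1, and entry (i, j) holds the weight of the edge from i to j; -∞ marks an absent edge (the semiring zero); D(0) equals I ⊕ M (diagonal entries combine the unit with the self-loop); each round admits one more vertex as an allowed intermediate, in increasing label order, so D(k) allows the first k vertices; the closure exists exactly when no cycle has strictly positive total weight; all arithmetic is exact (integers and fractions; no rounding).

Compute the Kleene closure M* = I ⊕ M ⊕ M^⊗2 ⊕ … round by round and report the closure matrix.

D(0):
  [0, 4, -14]
  [-8, 0, -6]
  [-∞, -8, 0]
D(1):
  [0, 4, -14]
  [-8, 0, -6]
  [-∞, -8, 0]
D(2):
  [0, 4, -2]
  [-8, 0, -6]
  [-16, -8, 0]
D(3):
  [0, 4, -2]
  [-8, 0, -6]
  [-16, -8, 0]
Answer: M* = [[0, 4, -2], [-8, 0, -6], [-16, -8, 0]]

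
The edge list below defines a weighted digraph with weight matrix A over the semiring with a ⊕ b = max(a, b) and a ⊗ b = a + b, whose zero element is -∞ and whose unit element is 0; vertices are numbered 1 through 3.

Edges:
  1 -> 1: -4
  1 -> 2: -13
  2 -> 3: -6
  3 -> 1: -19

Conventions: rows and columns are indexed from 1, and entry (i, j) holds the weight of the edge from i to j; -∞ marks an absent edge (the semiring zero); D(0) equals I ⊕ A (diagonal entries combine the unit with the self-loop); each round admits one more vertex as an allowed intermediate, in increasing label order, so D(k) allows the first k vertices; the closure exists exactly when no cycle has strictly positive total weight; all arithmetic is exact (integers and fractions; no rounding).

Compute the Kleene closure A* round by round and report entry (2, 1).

D(0):
  [0, -13, -∞]
  [-∞, 0, -6]
  [-19, -∞, 0]
D(1):
  [0, -13, -∞]
  [-∞, 0, -6]
  [-19, -32, 0]
D(2):
  [0, -13, -19]
  [-∞, 0, -6]
  [-19, -32, 0]
D(3):
  [0, -13, -19]
  [-25, 0, -6]
  [-19, -32, 0]
Answer: A*[2][1] = -25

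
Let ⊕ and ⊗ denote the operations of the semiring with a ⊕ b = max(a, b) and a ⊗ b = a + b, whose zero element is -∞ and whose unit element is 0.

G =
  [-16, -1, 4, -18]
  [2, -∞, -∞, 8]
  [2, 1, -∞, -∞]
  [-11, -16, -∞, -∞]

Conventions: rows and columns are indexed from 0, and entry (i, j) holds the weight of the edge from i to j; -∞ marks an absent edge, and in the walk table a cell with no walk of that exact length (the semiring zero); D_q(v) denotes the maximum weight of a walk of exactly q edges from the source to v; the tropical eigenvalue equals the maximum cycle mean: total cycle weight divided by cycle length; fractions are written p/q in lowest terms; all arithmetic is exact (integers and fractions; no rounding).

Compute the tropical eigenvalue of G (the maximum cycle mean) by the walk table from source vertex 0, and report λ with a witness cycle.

q=0: [0, -∞, -∞, -∞]
q=1: [-16, -1, 4, -18]
q=2: [6, 5, -12, 7]
q=3: [7, 5, 10, 13]
q=4: [12, 11, 11, 13]
Optimal cycle mean attained by: cycle 0->2->0, total 4 + 2, length 2.
Answer: λ = 3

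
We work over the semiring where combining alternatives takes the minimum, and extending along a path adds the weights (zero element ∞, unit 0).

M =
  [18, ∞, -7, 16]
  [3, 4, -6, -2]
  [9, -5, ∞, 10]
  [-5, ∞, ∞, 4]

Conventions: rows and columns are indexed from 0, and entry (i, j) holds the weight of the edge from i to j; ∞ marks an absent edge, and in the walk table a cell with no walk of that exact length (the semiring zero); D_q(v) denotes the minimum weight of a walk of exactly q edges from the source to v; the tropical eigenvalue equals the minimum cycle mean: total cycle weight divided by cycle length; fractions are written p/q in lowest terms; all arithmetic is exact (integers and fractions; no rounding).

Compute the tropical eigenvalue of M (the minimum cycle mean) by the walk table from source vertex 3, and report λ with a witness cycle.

q=0: [∞, ∞, ∞, 0]
q=1: [-5, ∞, ∞, 4]
q=2: [-1, ∞, -12, 8]
q=3: [-3, -17, -8, -2]
q=4: [-14, -13, -23, -19]
Optimal cycle mean attained by: cycle 1->2->1, total (-6) + (-5), length 2.
Answer: λ = -11/2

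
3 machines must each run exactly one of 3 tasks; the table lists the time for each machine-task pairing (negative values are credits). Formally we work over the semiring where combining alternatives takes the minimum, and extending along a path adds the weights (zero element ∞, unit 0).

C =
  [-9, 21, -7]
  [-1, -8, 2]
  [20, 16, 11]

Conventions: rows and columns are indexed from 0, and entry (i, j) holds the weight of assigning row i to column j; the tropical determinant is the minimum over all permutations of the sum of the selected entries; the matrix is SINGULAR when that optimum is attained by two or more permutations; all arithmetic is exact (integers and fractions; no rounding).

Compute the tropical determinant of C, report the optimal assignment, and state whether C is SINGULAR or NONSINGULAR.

σ = (0, 1, 2): (-9) + (-8) + 11 = -6
σ = (0, 2, 1): (-9) + 2 + 16 = 9
σ = (1, 0, 2): 21 + (-1) + 11 = 31
σ = (1, 2, 0): 21 + 2 + 20 = 43
σ = (2, 0, 1): (-7) + (-1) + 16 = 8
σ = (2, 1, 0): (-7) + (-8) + 20 = 5
Optimal value attained by: σ = (0, 1, 2).
Answer: det⊕(C) = -6; verdict: NONSINGULAR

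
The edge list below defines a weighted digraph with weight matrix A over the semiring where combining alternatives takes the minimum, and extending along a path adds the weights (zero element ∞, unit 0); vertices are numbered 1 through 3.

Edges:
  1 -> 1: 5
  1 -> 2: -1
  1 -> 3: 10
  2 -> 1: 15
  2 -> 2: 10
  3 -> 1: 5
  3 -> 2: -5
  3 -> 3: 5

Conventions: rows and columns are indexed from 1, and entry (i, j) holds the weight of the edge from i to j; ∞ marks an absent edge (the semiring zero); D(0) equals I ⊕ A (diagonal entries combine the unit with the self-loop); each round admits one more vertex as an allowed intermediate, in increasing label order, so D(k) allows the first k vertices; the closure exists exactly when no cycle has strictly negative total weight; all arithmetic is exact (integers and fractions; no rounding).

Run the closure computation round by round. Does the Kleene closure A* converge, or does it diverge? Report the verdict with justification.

D(0):
  [0, -1, 10]
  [15, 0, ∞]
  [5, -5, 0]
D(1):
  [0, -1, 10]
  [15, 0, 25]
  [5, -5, 0]
D(2):
  [0, -1, 10]
  [15, 0, 25]
  [5, -5, 0]
D(3):
  [0, -1, 10]
  [15, 0, 25]
  [5, -5, 0]
Key observation: every diagonal entry stays at the unit through all rounds, so no improving cycle exists.
Answer: CONVERGES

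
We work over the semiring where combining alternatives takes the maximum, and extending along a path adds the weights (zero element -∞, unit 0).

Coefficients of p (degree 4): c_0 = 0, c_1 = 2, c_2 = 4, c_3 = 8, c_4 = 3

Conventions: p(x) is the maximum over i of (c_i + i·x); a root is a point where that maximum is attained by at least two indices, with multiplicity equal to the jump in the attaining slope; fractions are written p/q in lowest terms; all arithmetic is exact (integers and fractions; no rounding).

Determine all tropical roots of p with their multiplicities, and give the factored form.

hull edge (i=0, c=0) to (i=3, c=8): slope 8/3, span 3
hull edge (i=3, c=8) to (i=4, c=3): slope -5, span 1
Factored form: p(x) = 3 ⊗ (x ⊕ (-8/3)) ⊗ (x ⊕ (-8/3)) ⊗ (x ⊕ (-8/3)) ⊗ (x ⊕ 5)
Answer: roots = -8/3 (mult 3), 5 (mult 1)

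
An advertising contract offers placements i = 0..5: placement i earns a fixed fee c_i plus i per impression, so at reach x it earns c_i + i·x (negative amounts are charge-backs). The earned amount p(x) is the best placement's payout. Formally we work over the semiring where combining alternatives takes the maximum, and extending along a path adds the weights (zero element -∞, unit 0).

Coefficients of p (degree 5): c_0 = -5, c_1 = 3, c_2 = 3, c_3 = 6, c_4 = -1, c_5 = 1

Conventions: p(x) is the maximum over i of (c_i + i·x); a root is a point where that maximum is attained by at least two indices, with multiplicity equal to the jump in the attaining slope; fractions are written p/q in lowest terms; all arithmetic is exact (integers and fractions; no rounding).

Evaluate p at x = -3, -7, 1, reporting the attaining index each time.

p(-3) = max(-5+0·(-3)=-5, 3+1·(-3)=0, 3+2·(-3)=-3, 6+3·(-3)=-3, -1+4·(-3)=-13, 1+5·(-3)=-14) = 0 (attained by i=1)
p(-7) = max(-5+0·(-7)=-5, 3+1·(-7)=-4, 3+2·(-7)=-11, 6+3·(-7)=-15, -1+4·(-7)=-29, 1+5·(-7)=-34) = -4 (attained by i=1)
p(1) = max(-5+0·1=-5, 3+1·1=4, 3+2·1=5, 6+3·1=9, -1+4·1=3, 1+5·1=6) = 9 (attained by i=3)
Answer: p(-3) = 0; p(-7) = -4; p(1) = 9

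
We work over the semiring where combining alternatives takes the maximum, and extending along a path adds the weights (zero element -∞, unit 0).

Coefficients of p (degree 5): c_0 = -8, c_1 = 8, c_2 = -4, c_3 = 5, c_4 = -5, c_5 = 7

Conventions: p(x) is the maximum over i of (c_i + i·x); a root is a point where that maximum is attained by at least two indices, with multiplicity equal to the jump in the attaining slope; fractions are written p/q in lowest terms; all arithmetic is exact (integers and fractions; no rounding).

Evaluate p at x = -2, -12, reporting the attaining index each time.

p(-2) = max(-8+0·(-2)=-8, 8+1·(-2)=6, -4+2·(-2)=-8, 5+3·(-2)=-1, -5+4·(-2)=-13, 7+5·(-2)=-3) = 6 (attained by i=1)
p(-12) = max(-8+0·(-12)=-8, 8+1·(-12)=-4, -4+2·(-12)=-28, 5+3·(-12)=-31, -5+4·(-12)=-53, 7+5·(-12)=-53) = -4 (attained by i=1)
Answer: p(-2) = 6; p(-12) = -4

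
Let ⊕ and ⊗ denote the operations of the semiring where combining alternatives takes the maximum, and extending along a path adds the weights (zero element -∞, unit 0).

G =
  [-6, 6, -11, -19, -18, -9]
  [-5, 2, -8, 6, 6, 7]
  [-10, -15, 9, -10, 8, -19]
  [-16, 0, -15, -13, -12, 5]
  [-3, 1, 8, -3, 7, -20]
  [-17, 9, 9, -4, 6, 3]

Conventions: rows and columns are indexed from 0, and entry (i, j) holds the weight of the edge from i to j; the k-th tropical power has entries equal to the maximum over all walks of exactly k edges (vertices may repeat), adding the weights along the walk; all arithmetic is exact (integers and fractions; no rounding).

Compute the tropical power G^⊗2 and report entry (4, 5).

G^⊗2:
  [1, 8, 0, 12, 12, 13]
  [3, 16, 16, 8, 13, 11]
  [5, 9, 18, 5, 17, -5]
  [-5, 14, 14, 6, 11, 8]
  [4, 8, 17, 7, 16, 8]
  [4, 12, 18, 15, 17, 16]
Key observation: the optimum is the walk 4->1->5, with weight 1 + 7 = 8.
Optimal value attained by: walk 4->1->5.
Answer: (G^⊗2)[4][5] = 8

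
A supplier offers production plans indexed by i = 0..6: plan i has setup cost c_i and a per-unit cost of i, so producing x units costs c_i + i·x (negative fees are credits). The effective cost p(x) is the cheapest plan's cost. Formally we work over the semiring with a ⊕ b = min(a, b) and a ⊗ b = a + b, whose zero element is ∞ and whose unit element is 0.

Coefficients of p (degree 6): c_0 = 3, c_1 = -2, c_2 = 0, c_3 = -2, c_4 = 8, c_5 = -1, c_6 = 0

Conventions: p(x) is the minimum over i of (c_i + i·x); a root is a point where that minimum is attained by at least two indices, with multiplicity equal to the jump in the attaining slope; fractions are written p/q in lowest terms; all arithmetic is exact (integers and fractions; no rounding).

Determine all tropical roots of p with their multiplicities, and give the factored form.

hull edge (i=0, c=3) to (i=1, c=-2): slope -5, span 1
hull edge (i=1, c=-2) to (i=3, c=-2): slope 0, span 2
hull edge (i=3, c=-2) to (i=5, c=-1): slope 1/2, span 2
hull edge (i=5, c=-1) to (i=6, c=0): slope 1, span 1
Factored form: p(x) = 0 ⊗ (x ⊕ (-1)) ⊗ (x ⊕ (-1/2)) ⊗ (x ⊕ (-1/2)) ⊗ (x ⊕ 0) ⊗ (x ⊕ 0) ⊗ (x ⊕ 5)
Answer: roots = -1 (mult 1), -1/2 (mult 2), 0 (mult 2), 5 (mult 1)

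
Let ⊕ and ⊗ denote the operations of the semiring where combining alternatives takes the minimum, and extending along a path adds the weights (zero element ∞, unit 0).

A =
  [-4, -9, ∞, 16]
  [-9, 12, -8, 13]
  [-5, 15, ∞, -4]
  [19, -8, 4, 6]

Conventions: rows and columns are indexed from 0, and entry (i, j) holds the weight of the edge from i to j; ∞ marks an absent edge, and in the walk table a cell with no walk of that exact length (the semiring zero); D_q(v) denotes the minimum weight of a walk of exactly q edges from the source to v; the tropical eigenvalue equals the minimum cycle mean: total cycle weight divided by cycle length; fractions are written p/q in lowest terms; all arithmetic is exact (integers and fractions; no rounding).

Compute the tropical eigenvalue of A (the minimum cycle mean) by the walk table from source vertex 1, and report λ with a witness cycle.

q=0: [∞, 0, ∞, ∞]
q=1: [-9, 12, -8, 13]
q=2: [-13, -18, 4, -12]
q=3: [-27, -22, -26, -6]
q=4: [-31, -36, -30, -30]
Optimal cycle mean attained by: cycle 0->1->0, total (-9) + (-9), length 2.
Answer: λ = -9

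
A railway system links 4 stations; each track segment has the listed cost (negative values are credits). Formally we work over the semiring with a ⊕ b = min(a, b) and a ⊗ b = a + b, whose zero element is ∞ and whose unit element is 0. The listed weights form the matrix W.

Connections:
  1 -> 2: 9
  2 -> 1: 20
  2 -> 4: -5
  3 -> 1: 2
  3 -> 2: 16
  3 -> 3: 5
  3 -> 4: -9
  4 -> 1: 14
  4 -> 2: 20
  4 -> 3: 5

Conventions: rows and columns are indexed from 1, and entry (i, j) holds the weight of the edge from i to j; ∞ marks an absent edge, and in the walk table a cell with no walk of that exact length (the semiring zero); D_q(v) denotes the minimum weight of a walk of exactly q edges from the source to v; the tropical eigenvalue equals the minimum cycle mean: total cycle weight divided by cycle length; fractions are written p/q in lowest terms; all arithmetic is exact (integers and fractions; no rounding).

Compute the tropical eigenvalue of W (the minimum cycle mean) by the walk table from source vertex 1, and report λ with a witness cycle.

q=0: [0, ∞, ∞, ∞]
q=1: [∞, 9, ∞, ∞]
q=2: [29, ∞, ∞, 4]
q=3: [18, 24, 9, ∞]
q=4: [11, 25, 14, 0]
Optimal cycle mean attained by: cycle 3->4->3, total (-9) + 5, length 2.
Answer: λ = -2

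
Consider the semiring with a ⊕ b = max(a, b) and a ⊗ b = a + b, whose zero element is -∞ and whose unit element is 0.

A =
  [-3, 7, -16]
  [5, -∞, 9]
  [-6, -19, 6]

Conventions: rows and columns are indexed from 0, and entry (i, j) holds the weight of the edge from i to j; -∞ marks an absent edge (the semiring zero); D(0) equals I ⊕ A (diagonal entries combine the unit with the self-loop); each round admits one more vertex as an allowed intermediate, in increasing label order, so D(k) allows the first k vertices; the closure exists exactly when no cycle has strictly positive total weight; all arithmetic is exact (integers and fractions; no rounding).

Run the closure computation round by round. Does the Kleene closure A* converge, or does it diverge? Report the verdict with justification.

Detection: at round 0, diagonal entry (2, 2) turns strictly positive.
Key observation: the cycle 2->2 has total weight 6, which is strictly positive.
Answer: DIVERGES — positive cycle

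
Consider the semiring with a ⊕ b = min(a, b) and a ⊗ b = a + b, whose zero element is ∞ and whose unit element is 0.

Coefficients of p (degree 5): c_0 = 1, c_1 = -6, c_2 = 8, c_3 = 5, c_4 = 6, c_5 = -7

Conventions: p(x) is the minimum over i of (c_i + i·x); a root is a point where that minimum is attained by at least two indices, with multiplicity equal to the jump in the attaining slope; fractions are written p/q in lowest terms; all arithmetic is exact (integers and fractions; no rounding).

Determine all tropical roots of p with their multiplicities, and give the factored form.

hull edge (i=0, c=1) to (i=1, c=-6): slope -7, span 1
hull edge (i=1, c=-6) to (i=5, c=-7): slope -1/4, span 4
Factored form: p(x) = -7 ⊗ (x ⊕ 1/4) ⊗ (x ⊕ 1/4) ⊗ (x ⊕ 1/4) ⊗ (x ⊕ 1/4) ⊗ (x ⊕ 7)
Answer: roots = 1/4 (mult 4), 7 (mult 1)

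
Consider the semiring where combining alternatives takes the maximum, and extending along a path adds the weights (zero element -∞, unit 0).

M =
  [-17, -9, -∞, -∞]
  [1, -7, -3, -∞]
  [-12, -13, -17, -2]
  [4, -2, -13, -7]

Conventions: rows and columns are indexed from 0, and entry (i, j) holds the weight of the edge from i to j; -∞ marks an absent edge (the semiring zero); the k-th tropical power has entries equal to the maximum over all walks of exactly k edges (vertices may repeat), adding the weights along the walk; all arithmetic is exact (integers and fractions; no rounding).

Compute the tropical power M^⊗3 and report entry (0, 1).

M^⊗2:
  [-8, -16, -12, -∞]
  [-6, -8, -10, -5]
  [2, -4, -15, -9]
  [-1, -5, -5, -14]
M^⊗3:
  [-15, -17, -19, -14]
  [-1, -7, -11, -12]
  [-3, -7, -7, -16]
  [-4, -10, -8, -7]
Key observation: the optimum is the walk 0->1->0->1, with weight (-9) + 1 + (-9) = -17.
Optimal value attained by: walk 0->1->0->1.
Answer: (M^⊗3)[0][1] = -17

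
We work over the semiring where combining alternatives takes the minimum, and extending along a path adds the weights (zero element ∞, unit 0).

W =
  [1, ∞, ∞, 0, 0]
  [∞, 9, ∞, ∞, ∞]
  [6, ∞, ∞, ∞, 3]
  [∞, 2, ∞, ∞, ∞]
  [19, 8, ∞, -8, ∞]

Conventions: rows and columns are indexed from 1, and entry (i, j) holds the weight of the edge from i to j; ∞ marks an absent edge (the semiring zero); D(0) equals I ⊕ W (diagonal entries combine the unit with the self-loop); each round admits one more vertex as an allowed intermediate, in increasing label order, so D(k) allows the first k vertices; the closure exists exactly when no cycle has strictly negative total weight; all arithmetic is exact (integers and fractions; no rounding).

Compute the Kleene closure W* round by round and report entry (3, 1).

D(0):
  [0, ∞, ∞, 0, 0]
  [∞, 0, ∞, ∞, ∞]
  [6, ∞, 0, ∞, 3]
  [∞, 2, ∞, 0, ∞]
  [19, 8, ∞, -8, 0]
D(1):
  [0, ∞, ∞, 0, 0]
  [∞, 0, ∞, ∞, ∞]
  [6, ∞, 0, 6, 3]
  [∞, 2, ∞, 0, ∞]
  [19, 8, ∞, -8, 0]
D(2):
  [0, ∞, ∞, 0, 0]
  [∞, 0, ∞, ∞, ∞]
  [6, ∞, 0, 6, 3]
  [∞, 2, ∞, 0, ∞]
  [19, 8, ∞, -8, 0]
D(3):
  [0, ∞, ∞, 0, 0]
  [∞, 0, ∞, ∞, ∞]
  [6, ∞, 0, 6, 3]
  [∞, 2, ∞, 0, ∞]
  [19, 8, ∞, -8, 0]
D(4):
  [0, 2, ∞, 0, 0]
  [∞, 0, ∞, ∞, ∞]
  [6, 8, 0, 6, 3]
  [∞, 2, ∞, 0, ∞]
  [19, -6, ∞, -8, 0]
D(5):
  [0, -6, ∞, -8, 0]
  [∞, 0, ∞, ∞, ∞]
  [6, -3, 0, -5, 3]
  [∞, 2, ∞, 0, ∞]
  [19, -6, ∞, -8, 0]
Answer: W*[3][1] = 6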